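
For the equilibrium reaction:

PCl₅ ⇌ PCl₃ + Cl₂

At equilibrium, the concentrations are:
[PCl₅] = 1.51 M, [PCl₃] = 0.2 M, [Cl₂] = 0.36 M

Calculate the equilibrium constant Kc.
K_c = 0.0477

Kc = ([PCl₃] × [Cl₂]) / ([PCl₅])
   = ((0.2)·(0.36)) / ((1.51))
   = 0.072 / 1.51 = 0.0477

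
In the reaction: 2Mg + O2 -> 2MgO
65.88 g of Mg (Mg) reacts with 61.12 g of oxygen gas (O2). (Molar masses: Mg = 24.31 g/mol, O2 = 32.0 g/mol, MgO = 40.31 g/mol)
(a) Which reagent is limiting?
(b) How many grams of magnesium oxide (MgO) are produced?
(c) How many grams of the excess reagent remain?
(a) Mg, (b) 109.2 g, (c) 17.76 g

Moles of Mg = 65.88 g ÷ 24.31 g/mol = 2.71 mol
Moles of O2 = 61.12 g ÷ 32.0 g/mol = 1.91 mol
Moles ÷ coefficient: Mg: 2.71/2 = 1.355, O2: 1.91/1 = 1.91
(a) Mg has the smaller value, so Mg is the limiting reagent.
(b) Moles of MgO = 2.71 mol Mg × (2/2) = 2.71 mol; mass = 2.71 mol × 40.31 g/mol = 109.2 g
(c) O2 consumed = 2.71 × (1/2) = 1.355 mol; remaining = 1.91 − 1.355 = 0.555002 mol; mass = 0.555002 mol × 32.0 g/mol = 17.76 g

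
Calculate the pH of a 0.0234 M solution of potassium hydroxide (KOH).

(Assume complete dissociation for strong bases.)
pH = 12.37

[OH⁻] = 0.0234 M for strong base. pOH = -log[OH⁻] = 1.63, pH = 14 - pOH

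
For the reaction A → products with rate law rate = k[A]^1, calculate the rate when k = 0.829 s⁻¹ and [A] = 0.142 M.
0.1177 M/s

rate = k·[A]^1 = 0.829·(0.142)^1 = 0.829·0.142 = 0.1177 M/s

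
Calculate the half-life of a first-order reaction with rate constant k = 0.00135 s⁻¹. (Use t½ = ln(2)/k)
513.44 s

t½ = ln(2)/k = 0.6931/0.00135 = 513.44 s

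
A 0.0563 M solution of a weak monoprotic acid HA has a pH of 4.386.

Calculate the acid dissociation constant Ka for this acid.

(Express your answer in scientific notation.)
K_a = 3.00e-08

[H⁺] = 10^(−pH) = 10^(−4.386) = 4.111e-05 M. For HA ⇌ H⁺ + A⁻, Ka = x²/(C − x) = (4.111e-05)²/(0.0563 − 4.111e-05) = 3.00e-08.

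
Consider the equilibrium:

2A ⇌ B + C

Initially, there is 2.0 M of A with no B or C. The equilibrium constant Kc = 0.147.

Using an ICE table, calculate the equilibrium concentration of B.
[B] = 0.434 M

ICE: [A] = 2.0 − 2x, [B] = [C] = x.
Kc = x²/(2.0 − 2x)² = 0.147 ⇒ √Kc = x/(2.0 − 2x).
x = √0.147·2.0/(1 + 2√0.147) = 0.38341·2.0/1.7668 = 0.43401.
[B] = x = 0.434 M.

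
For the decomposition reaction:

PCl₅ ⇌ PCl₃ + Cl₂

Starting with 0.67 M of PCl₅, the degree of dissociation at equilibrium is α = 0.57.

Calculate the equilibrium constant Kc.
K_c = 0.5062

x = α·[A]₀ = 0.57 × 0.67 = 0.3819 M dissociated.
At eq: [PCl₅] = 0.67 − 0.3819 = 0.2881 M; [PCl₃] = [Cl₂] = x = 0.3819 M.
Kc = [PCl₃][Cl₂]/[PCl₅] = (0.3819)²/0.2881 = 0.5062.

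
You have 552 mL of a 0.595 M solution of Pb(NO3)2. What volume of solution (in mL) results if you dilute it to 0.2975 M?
Using M₁V₁ = M₂V₂:
0.595 × 552 = 0.2975 × V₂
V₂ = (0.595 × 552) / 0.2975 = 1104 mL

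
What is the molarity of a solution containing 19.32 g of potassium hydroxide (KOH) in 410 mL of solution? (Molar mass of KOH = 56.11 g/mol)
Moles of KOH = 19.32 g ÷ 56.11 g/mol = 0.344324 mol
Volume = 410 mL = 0.41 L
Molarity = 0.344324 mol ÷ 0.41 L = 0.8398 M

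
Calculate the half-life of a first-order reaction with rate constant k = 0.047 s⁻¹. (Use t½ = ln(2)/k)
14.75 s

t½ = ln(2)/k = 0.6931/0.047 = 14.75 s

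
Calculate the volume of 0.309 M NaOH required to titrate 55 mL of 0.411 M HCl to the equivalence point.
V_{base} = 73.2 mL

At equivalence: moles acid = moles base.
moles HCl = 0.411 M × 0.055 L = 0.022605 mol
V_NaOH = 0.022605 mol ÷ 0.309 M = 0.07316 L = 73.2 mL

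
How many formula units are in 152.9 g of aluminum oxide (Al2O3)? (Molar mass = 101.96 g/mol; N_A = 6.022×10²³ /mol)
Moles = 152.9 g ÷ 101.96 g/mol = 1.49961 mol
Formula units = 1.49961 mol × 6.022×10²³ /mol = 9.031e+23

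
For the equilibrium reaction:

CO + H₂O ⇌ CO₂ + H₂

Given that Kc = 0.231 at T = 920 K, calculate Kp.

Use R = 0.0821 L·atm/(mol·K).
K_p = 0.2310

Δn = (moles gaseous products) − (moles gaseous reactants) = 0
T = 920 K; RT = 0.0821 × 920 = 75.532
Kp = Kc·(RT)^Δn = 0.231 × (75.532)^0 = 0.231 × 1 = 0.2310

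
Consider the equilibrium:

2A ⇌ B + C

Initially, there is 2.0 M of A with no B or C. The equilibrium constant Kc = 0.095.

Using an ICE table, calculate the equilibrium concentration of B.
[B] = 0.381 M

ICE: [A] = 2.0 − 2x, [B] = [C] = x.
Kc = x²/(2.0 − 2x)² = 0.095 ⇒ √Kc = x/(2.0 − 2x).
x = √0.095·2.0/(1 + 2√0.095) = 0.30822·2.0/1.6164 = 0.38136.
[B] = x = 0.381 M.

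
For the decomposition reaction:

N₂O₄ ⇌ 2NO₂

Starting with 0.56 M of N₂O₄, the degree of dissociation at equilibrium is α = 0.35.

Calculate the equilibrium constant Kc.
K_c = 0.4222

x = α·[A]₀ = 0.35 × 0.56 = 0.196 M dissociated.
At eq: [N₂O₄] = 0.56 − 0.196 = 0.364 M; [NO₂] = 2x = 0.392 M.
Kc = [NO₂]²/[N₂O₄] = (0.392)²/0.364 = 0.4222.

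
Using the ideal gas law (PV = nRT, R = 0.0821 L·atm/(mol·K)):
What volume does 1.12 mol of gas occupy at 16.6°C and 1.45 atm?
T = 16.6°C + 273.15 = 289.75 K
V = nRT/P = (1.12 × 0.0821 × 289.75) / 1.45
V = 18.37 L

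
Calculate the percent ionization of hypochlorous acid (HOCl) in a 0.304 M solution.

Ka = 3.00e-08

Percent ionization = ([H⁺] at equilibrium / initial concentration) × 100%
Percent ionization = 0.0314%

Let x = [H⁺]. Ka = x²/(C - x) ⇒ x² + (3.00e-08)x - (3.00e-08)(0.304) = 0. x = 9.5484e-05. Percent = (9.5484e-05/0.304) × 100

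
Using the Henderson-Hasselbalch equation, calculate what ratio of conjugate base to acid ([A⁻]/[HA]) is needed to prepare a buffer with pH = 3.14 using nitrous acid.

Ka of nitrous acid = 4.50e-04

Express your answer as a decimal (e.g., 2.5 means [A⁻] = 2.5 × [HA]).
[A⁻]/[HA] = 0.621

pKa = −log(4.50e-04) = 3.3468. pH = pKa + log([A⁻]/[HA]). 3.14 = 3.3468 + log(ratio). log(ratio) = 3.14 − 3.3468 = -0.2068. ratio = 10^(-0.2068) = 0.621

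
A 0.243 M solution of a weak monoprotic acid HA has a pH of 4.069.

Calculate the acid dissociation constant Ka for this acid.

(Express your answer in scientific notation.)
K_a = 3.00e-08

[H⁺] = 10^(−pH) = 10^(−4.069) = 8.531e-05 M. For HA ⇌ H⁺ + A⁻, Ka = x²/(C − x) = (8.531e-05)²/(0.243 − 8.531e-05) = 3.00e-08.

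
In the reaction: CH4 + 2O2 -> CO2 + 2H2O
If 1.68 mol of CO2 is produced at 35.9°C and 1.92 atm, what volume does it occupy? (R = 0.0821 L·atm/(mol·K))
T = 35.9°C + 273.15 = 309.05 K
V = nRT/P = (1.68 × 0.0821 × 309.05) / 1.92
V = 22.20 L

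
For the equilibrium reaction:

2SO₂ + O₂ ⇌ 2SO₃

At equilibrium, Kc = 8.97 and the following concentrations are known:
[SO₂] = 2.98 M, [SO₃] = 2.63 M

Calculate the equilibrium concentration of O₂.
[O₂] = 0.0868 M

Kc = ([SO₃]^2) / ([SO₂]^2 × [O₂]) = 8.97
[O₂]^1 = (product terms)/(Kc · other reactant terms) = 6.9169 / (8.97 · 8.8804) = 0.086833
[O₂] = 0.0868 M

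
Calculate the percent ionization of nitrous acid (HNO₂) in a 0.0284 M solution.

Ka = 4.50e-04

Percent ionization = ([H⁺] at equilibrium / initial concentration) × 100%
Percent ionization = 11.8%

Let x = [H⁺]. Ka = x²/(C - x) ⇒ x² + (4.50e-04)x - (4.50e-04)(0.0284) = 0. x = 3.3570e-03. Percent = (3.3570e-03/0.0284) × 100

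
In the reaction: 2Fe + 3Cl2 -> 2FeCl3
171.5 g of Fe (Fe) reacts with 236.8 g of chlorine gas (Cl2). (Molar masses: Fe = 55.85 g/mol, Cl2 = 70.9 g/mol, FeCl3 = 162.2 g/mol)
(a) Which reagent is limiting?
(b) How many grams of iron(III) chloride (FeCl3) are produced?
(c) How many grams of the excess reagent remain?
(a) Cl2, (b) 361.2 g, (c) 47.14 g

Moles of Fe = 171.5 g ÷ 55.85 g/mol = 3.07073 mol
Moles of Cl2 = 236.8 g ÷ 70.9 g/mol = 3.33992 mol
Moles ÷ coefficient: Fe: 3.07073/2 = 1.535, Cl2: 3.33992/3 = 1.113
(a) Cl2 has the smaller value, so Cl2 is the limiting reagent.
(b) Moles of FeCl3 = 3.33992 mol Cl2 × (2/3) = 2.22661 mol; mass = 2.22661 mol × 162.2 g/mol = 361.2 g
(c) Fe consumed = 3.33992 × (2/3) = 2.22661 mol; remaining = 3.07073 − 2.22661 = 0.844115 mol; mass = 0.844115 mol × 55.85 g/mol = 47.14 g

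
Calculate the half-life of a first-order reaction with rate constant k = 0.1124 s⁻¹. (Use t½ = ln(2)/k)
6.17 s

t½ = ln(2)/k = 0.6931/0.1124 = 6.17 s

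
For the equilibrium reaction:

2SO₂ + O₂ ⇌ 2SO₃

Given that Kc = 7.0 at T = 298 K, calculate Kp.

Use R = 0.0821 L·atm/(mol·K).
K_p = 0.2861

Δn = (moles gaseous products) − (moles gaseous reactants) = -1
T = 298 K; RT = 0.0821 × 298 = 24.4658
Kp = Kc·(RT)^Δn = 7.0 × (24.4658)^-1 = 7.0 × 0.0408734 = 0.2861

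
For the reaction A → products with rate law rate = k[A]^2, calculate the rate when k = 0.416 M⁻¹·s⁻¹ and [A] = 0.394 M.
0.06458 M/s

rate = k·[A]^2 = 0.416·(0.394)^2 = 0.416·0.155236 = 0.06458 M/s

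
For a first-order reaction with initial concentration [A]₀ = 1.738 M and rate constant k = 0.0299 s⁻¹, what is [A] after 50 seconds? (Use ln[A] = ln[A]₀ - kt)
0.3897 M

ln[A] = ln[A]₀ - k·t = ln(1.738) - (0.0299)·(50) = 0.5527 - 1.4950 = -0.9423
[A] = e^(-0.9423) = 0.3897 M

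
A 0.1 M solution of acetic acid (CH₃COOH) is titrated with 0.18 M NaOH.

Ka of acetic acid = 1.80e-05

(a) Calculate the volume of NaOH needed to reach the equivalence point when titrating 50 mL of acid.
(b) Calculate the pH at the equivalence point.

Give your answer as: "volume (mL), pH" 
V = 27.8 mL, pH = 8.78

(a) At equivalence: moles acid = moles base.
moles acid = 0.1 × 0.05 = 0.005 mol; V_NaOH = 0.005/0.18 = 0.02778 L = 27.8 mL.
(b) At equivalence, all acid → conjugate base A⁻ at [A⁻] = 0.005/0.07778 = 0.06429 M.
Kb = Kw/Ka = 1.0e-14/1.80e-05 = 5.556e-10; [OH⁻] = √(Kb·[A⁻]) = 5.976e-06; pOH = 5.22; pH = 14 − pOH = 8.78.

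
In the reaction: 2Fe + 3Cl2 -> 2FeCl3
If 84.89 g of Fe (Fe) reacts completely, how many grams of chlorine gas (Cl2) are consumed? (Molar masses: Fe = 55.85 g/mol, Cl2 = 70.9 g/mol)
Moles of Fe = 84.89 g ÷ 55.85 g/mol = 1.51996 mol
Mole ratio: 3 mol Cl2 / 2 mol Fe
Moles of Cl2 = 1.51996 × (3/2) = 2.27995 mol
Mass of Cl2 = 2.27995 mol × 70.9 g/mol = 161.6 g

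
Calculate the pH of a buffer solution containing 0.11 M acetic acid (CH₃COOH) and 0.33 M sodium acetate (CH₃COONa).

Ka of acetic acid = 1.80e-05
pH = 5.22

pKa = -log(1.80e-05) = 4.74. pH = pKa + log([A⁻]/[HA]) = 4.74 + log(0.33/0.11)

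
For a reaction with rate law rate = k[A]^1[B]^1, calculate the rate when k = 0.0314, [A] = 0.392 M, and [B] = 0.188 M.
0.002314 M/s

rate = k·[A]^1·[B]^1 = 0.0314·(0.392)^1·(0.188)^1 = 0.0314·0.392·0.188 = 0.002314 M/s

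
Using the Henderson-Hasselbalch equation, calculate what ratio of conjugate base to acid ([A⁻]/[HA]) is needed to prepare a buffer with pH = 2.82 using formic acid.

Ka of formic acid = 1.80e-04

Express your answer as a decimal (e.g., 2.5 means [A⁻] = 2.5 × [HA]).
[A⁻]/[HA] = 0.119

pKa = −log(1.80e-04) = 3.7447. pH = pKa + log([A⁻]/[HA]). 2.82 = 3.7447 + log(ratio). log(ratio) = 2.82 − 3.7447 = -0.9247. ratio = 10^(-0.9247) = 0.119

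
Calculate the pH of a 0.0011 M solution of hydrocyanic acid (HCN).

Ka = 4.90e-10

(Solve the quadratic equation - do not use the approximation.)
pH = 6.13

x² + Ka×x - Ka×C = 0. Using quadratic formula: [H⁺] = 7.3392e-07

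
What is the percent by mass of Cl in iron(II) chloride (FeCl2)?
Mass of Cl in formula = 35.45 × 2 = 70.9 g/mol
Molar mass = 126.75 g/mol
% Cl = (70.9/126.75) × 100% = 55.94%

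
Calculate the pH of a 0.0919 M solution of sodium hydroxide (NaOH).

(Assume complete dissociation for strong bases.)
pH = 12.96

[OH⁻] = 0.0919 M for strong base. pOH = -log[OH⁻] = 1.04, pH = 14 - pOH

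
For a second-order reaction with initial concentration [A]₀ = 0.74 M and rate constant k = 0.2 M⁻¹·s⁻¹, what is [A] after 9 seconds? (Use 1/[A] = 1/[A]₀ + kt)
0.3173 M

1/[A] = 1/[A]₀ + k·t = 1/0.74 + (0.2)·(9) = 1.3514 + 1.8000 = 3.1514
[A] = 1/3.1514 = 0.3173 M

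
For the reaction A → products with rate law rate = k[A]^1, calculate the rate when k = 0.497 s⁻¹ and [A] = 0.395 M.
0.1963 M/s

rate = k·[A]^1 = 0.497·(0.395)^1 = 0.497·0.395 = 0.1963 M/s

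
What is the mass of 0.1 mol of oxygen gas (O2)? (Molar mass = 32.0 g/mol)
Mass = 0.1 mol × 32.0 g/mol = 3.2 g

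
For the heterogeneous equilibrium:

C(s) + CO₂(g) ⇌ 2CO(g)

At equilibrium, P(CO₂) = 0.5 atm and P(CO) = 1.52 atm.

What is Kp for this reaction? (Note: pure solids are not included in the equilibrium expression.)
K_p = 4.621

Solid C is excluded.
Kp = P(CO)²/P(CO₂) = (1.52)²/0.5 = 2.31/0.5 = 4.621.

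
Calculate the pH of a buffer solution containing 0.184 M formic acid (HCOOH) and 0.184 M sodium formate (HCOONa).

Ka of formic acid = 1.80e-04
pH = 3.74

pKa = -log(1.80e-04) = 3.74. pH = pKa + log([A⁻]/[HA]) = 3.74 + log(0.184/0.184)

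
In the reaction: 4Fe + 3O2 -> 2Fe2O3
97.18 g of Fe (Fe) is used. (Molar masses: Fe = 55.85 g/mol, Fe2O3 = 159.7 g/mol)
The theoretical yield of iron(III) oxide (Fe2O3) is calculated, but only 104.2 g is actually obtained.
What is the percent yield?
Moles of Fe = 97.18 g ÷ 55.85 g/mol = 1.74002 mol
Mole ratio: 2 mol Fe2O3 / 4 mol Fe
Moles of Fe2O3 = 1.74002 × (2/4) = 0.870009 mol
Theoretical yield = 0.870009 mol × 159.7 g/mol = 138.94 g
Actual yield = 104.2 g
Percent yield = (104.2 / 138.94) × 100% = 75.0%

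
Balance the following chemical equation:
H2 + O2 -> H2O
Balanced equation:
2H2 + O2 -> 2H2O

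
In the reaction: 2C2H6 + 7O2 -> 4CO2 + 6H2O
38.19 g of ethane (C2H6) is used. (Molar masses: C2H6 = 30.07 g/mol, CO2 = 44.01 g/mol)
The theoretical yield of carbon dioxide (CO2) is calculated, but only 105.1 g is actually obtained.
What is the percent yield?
Moles of C2H6 = 38.19 g ÷ 30.07 g/mol = 1.27004 mol
Mole ratio: 4 mol CO2 / 2 mol C2H6
Moles of CO2 = 1.27004 × (4/2) = 2.54007 mol
Theoretical yield = 2.54007 mol × 44.01 g/mol = 111.79 g
Actual yield = 105.1 g
Percent yield = (105.1 / 111.79) × 100% = 94.0%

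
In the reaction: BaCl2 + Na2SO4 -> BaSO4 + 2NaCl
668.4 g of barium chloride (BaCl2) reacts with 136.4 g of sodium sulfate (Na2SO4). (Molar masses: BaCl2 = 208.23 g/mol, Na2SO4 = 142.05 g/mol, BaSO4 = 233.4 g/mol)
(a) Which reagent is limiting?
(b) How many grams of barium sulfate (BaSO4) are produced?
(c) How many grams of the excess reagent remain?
(a) Na2SO4, (b) 224.1 g, (c) 468.5 g

Moles of BaCl2 = 668.4 g ÷ 208.23 g/mol = 3.20991 mol
Moles of Na2SO4 = 136.4 g ÷ 142.05 g/mol = 0.960225 mol
Moles ÷ coefficient: BaCl2: 3.20991/1 = 3.21, Na2SO4: 0.960225/1 = 0.9602
(a) Na2SO4 has the smaller value, so Na2SO4 is the limiting reagent.
(b) Moles of BaSO4 = 0.960225 mol Na2SO4 × (1/1) = 0.960225 mol; mass = 0.960225 mol × 233.4 g/mol = 224.1 g
(c) BaCl2 consumed = 0.960225 × (1/1) = 0.960225 mol; remaining = 3.20991 − 0.960225 = 2.24969 mol; mass = 2.24969 mol × 208.23 g/mol = 468.5 g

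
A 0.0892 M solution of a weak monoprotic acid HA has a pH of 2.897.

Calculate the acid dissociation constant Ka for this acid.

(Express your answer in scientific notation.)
K_a = 1.83e-05

[H⁺] = 10^(−pH) = 10^(−2.897) = 1.268e-03 M. For HA ⇌ H⁺ + A⁻, Ka = x²/(C − x) = (1.268e-03)²/(0.0892 − 1.268e-03) = 1.83e-05.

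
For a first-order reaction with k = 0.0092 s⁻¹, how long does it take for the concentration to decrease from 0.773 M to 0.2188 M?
137.19 s

From ln[A] = ln[A]₀ - k·t: t = ln([A]₀/[A])/k = ln(0.773/0.2188)/0.0092 = ln(3.5329)/0.0092 = 1.2621/0.0092 = 137.19 s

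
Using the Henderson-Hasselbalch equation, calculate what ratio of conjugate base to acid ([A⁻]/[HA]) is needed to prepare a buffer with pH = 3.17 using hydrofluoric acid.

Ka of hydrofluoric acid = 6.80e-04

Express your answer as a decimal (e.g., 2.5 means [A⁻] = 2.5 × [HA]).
[A⁻]/[HA] = 1.006

pKa = −log(6.80e-04) = 3.1675. pH = pKa + log([A⁻]/[HA]). 3.17 = 3.1675 + log(ratio). log(ratio) = 3.17 − 3.1675 = 0.0025. ratio = 10^(0.0025) = 1.006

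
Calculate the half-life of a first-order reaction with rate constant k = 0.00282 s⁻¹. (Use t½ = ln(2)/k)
245.80 s

t½ = ln(2)/k = 0.6931/0.00282 = 245.80 s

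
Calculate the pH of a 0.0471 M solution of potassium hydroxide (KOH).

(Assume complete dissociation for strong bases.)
pH = 12.67

[OH⁻] = 0.0471 M for strong base. pOH = -log[OH⁻] = 1.33, pH = 14 - pOH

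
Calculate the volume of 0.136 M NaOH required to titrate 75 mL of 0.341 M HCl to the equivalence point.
V_{base} = 188.1 mL

At equivalence: moles acid = moles base.
moles HCl = 0.341 M × 0.075 L = 0.025575 mol
V_NaOH = 0.025575 mol ÷ 0.136 M = 0.1881 L = 188.1 mL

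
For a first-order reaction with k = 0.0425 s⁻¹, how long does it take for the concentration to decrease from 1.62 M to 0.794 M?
16.78 s

From ln[A] = ln[A]₀ - k·t: t = ln([A]₀/[A])/k = ln(1.62/0.794)/0.0425 = ln(2.0403)/0.0425 = 0.7131/0.0425 = 16.78 s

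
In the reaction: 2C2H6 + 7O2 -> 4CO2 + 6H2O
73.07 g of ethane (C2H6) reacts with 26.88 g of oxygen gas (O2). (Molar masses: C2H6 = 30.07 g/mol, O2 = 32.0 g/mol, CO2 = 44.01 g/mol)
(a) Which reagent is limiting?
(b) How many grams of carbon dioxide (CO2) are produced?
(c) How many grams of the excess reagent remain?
(a) O2, (b) 21.12 g, (c) 65.85 g

Moles of C2H6 = 73.07 g ÷ 30.07 g/mol = 2.43 mol
Moles of O2 = 26.88 g ÷ 32.0 g/mol = 0.84 mol
Moles ÷ coefficient: C2H6: 2.43/2 = 1.215, O2: 0.84/7 = 0.12
(a) O2 has the smaller value, so O2 is the limiting reagent.
(b) Moles of CO2 = 0.84 mol O2 × (4/7) = 0.48 mol; mass = 0.48 mol × 44.01 g/mol = 21.12 g
(c) C2H6 consumed = 0.84 × (2/7) = 0.24 mol; remaining = 2.43 − 0.24 = 2.19 mol; mass = 2.19 mol × 30.07 g/mol = 65.85 g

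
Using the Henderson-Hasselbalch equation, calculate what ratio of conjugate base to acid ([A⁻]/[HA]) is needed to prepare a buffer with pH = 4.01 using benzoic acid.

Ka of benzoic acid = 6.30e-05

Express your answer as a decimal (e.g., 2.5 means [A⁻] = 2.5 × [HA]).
[A⁻]/[HA] = 0.645

pKa = −log(6.30e-05) = 4.2007. pH = pKa + log([A⁻]/[HA]). 4.01 = 4.2007 + log(ratio). log(ratio) = 4.01 − 4.2007 = -0.1907. ratio = 10^(-0.1907) = 0.645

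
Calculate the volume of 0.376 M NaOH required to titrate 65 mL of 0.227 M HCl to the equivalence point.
V_{base} = 39.2 mL

At equivalence: moles acid = moles base.
moles HCl = 0.227 M × 0.065 L = 0.014755 mol
V_NaOH = 0.014755 mol ÷ 0.376 M = 0.03924 L = 39.2 mL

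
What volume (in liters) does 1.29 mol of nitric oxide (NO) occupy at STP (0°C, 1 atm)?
At STP, 1 mol of gas occupies 22.4 L
Volume = 1.29 mol × 22.4 L/mol = 28.90 L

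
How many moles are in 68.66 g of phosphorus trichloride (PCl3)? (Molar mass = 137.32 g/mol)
Moles = 68.66 g ÷ 137.32 g/mol = 0.5 mol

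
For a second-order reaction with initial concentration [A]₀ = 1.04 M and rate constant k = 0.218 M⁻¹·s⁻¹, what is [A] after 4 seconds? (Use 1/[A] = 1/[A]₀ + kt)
0.5454 M

1/[A] = 1/[A]₀ + k·t = 1/1.04 + (0.218)·(4) = 0.9615 + 0.8720 = 1.8335
[A] = 1/1.8335 = 0.5454 M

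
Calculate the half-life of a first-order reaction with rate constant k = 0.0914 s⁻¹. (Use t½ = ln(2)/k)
7.58 s

t½ = ln(2)/k = 0.6931/0.0914 = 7.58 s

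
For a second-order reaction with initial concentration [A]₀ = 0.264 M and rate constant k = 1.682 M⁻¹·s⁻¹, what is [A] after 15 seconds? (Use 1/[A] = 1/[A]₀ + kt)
0.0345 M

1/[A] = 1/[A]₀ + k·t = 1/0.264 + (1.682)·(15) = 3.7879 + 25.2300 = 29.0179
[A] = 1/29.0179 = 0.0345 M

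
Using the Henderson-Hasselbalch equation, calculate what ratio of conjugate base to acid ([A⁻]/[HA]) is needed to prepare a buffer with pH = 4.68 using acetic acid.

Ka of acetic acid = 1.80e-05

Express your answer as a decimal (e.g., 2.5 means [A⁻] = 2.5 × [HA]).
[A⁻]/[HA] = 0.862

pKa = −log(1.80e-05) = 4.7447. pH = pKa + log([A⁻]/[HA]). 4.68 = 4.7447 + log(ratio). log(ratio) = 4.68 − 4.7447 = -0.0647. ratio = 10^(-0.0647) = 0.862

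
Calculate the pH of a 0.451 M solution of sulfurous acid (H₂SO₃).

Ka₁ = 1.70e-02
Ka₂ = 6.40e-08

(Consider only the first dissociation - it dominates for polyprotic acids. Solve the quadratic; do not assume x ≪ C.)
pH = 1.10

x² + Ka₁·x − Ka₁·C = 0 with Ka₁ = 1.70e-02, C = 0.451.
x = (−Ka₁ + √(Ka₁² + 4·Ka₁·C))/2 = 7.9473e-02 M, so pH = 1.10.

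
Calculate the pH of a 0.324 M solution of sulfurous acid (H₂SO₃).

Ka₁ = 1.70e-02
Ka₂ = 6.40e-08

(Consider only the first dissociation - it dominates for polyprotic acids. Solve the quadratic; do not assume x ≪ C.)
pH = 1.18

x² + Ka₁·x − Ka₁·C = 0 with Ka₁ = 1.70e-02, C = 0.324.
x = (−Ka₁ + √(Ka₁² + 4·Ka₁·C))/2 = 6.6201e-02 M, so pH = 1.18.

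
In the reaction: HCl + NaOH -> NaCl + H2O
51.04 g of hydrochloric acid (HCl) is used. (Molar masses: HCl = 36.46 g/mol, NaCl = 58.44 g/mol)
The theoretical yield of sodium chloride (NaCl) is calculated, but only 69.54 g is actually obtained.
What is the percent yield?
Moles of HCl = 51.04 g ÷ 36.46 g/mol = 1.39989 mol
Mole ratio: 1 mol NaCl / 1 mol HCl
Moles of NaCl = 1.39989 × (1/1) = 1.39989 mol
Theoretical yield = 1.39989 mol × 58.44 g/mol = 81.81 g
Actual yield = 69.54 g
Percent yield = (69.54 / 81.81) × 100% = 85.0%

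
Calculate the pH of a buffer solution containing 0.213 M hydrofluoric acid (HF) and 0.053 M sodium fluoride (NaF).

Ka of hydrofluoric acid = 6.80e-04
pH = 2.56

pKa = -log(6.80e-04) = 3.17. pH = pKa + log([A⁻]/[HA]) = 3.17 + log(0.053/0.213)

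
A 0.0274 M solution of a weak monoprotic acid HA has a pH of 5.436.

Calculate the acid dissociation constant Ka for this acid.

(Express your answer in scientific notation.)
K_a = 4.90e-10

[H⁺] = 10^(−pH) = 10^(−5.436) = 3.664e-06 M. For HA ⇌ H⁺ + A⁻, Ka = x²/(C − x) = (3.664e-06)²/(0.0274 − 3.664e-06) = 4.90e-10.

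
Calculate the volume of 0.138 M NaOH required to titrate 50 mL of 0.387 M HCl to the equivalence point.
V_{base} = 140.2 mL

At equivalence: moles acid = moles base.
moles HCl = 0.387 M × 0.05 L = 0.01935 mol
V_NaOH = 0.01935 mol ÷ 0.138 M = 0.1402 L = 140.2 mL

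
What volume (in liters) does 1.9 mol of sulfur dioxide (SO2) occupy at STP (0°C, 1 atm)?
At STP, 1 mol of gas occupies 22.4 L
Volume = 1.9 mol × 22.4 L/mol = 42.56 L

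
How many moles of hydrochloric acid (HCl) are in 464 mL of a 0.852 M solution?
Moles = Molarity × Volume (L)
Moles = 0.852 M × 0.464 L = 0.3953 mol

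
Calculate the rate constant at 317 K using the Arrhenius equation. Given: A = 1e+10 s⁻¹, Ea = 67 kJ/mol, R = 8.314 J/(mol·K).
9.11e-02 s⁻¹

k = A·exp(-Ea/(R·T)) = 1e+10·exp(-67000/(8.314·317)) = 1e+10·exp(-25.4218) = 1e+10·9.1090e-12 = 9.11e-02 s⁻¹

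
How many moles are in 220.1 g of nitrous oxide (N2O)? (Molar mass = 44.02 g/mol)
Moles = 220.1 g ÷ 44.02 g/mol = 5 mol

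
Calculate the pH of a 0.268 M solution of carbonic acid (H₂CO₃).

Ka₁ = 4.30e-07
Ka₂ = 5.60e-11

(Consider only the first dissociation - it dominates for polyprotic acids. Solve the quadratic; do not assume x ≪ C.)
pH = 3.47

x² + Ka₁·x − Ka₁·C = 0 with Ka₁ = 4.30e-07, C = 0.268.
x = (−Ka₁ + √(Ka₁² + 4·Ka₁·C))/2 = 3.3926e-04 M, so pH = 3.47.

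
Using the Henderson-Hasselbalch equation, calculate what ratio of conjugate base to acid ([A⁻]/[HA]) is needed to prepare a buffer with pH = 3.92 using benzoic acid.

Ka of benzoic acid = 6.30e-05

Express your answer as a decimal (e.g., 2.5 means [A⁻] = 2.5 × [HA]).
[A⁻]/[HA] = 0.524

pKa = −log(6.30e-05) = 4.2007. pH = pKa + log([A⁻]/[HA]). 3.92 = 4.2007 + log(ratio). log(ratio) = 3.92 − 4.2007 = -0.2807. ratio = 10^(-0.2807) = 0.524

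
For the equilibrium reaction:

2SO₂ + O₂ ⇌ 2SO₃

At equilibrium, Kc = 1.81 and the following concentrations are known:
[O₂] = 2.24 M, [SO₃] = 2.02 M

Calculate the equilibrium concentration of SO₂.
[SO₂] = 1.0032 M

Kc = ([SO₃]^2) / ([SO₂]^2 × [O₂]) = 1.81
[SO₂]^2 = (product terms)/(Kc · other reactant terms) = 4.0804 / (1.81 · 2.24) = 1.0064
[SO₂] = (1.0064)^(1/2) = 1.0032 M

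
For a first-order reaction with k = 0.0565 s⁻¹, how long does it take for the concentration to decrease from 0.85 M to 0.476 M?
10.26 s

From ln[A] = ln[A]₀ - k·t: t = ln([A]₀/[A])/k = ln(0.85/0.476)/0.0565 = ln(1.7857)/0.0565 = 0.5798/0.0565 = 10.26 s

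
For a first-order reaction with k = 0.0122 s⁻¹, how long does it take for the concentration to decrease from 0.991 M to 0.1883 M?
136.12 s

From ln[A] = ln[A]₀ - k·t: t = ln([A]₀/[A])/k = ln(0.991/0.1883)/0.0122 = ln(5.2629)/0.0122 = 1.6607/0.0122 = 136.12 s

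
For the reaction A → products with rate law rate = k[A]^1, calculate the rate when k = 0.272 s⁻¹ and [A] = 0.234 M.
0.06365 M/s

rate = k·[A]^1 = 0.272·(0.234)^1 = 0.272·0.234 = 0.06365 M/s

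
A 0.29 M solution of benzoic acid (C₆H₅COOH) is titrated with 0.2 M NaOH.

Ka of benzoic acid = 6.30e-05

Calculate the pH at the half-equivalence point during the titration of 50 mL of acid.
pH = pKa = 4.20

At the half-equivalence point, [HA] = [A⁻], so by Henderson–Hasselbalch pH = pKa + log(1) = pKa.
pKa = −log(6.30e-05) = 4.20.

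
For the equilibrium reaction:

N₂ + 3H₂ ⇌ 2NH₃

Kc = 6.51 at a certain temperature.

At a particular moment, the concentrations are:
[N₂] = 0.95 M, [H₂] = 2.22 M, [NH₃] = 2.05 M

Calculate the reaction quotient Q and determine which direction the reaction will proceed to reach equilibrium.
Q = 0.404, Q < K, reaction proceeds forward (toward products)

Q = ([NH₃]^2) / ([N₂] × [H₂]^3)
  = ((2.05)^2) / ((0.95)·(2.22)^3) = 4.2025/10.394 = 0.4043
Since Q = 0.4043 < Kc = 6.51, the reaction proceeds forward (toward products) to reach equilibrium.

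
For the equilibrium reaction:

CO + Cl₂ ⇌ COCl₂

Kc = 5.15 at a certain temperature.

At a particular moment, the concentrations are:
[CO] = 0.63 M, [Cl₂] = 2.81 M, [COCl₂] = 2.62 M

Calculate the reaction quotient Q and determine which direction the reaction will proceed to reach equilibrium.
Q = 1.480, Q < K, reaction proceeds forward (toward products)

Q = ([COCl₂]) / ([CO] × [Cl₂])
  = ((2.62)) / ((0.63)·(2.81)) = 2.62/1.7703 = 1.48
Since Q = 1.48 < Kc = 5.15, the reaction proceeds forward (toward products) to reach equilibrium.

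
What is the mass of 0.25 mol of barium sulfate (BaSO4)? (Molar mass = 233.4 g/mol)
Mass = 0.25 mol × 233.4 g/mol = 58.35 g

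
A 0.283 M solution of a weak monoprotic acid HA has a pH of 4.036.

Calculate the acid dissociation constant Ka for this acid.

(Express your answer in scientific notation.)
K_a = 2.99e-08

[H⁺] = 10^(−pH) = 10^(−4.036) = 9.204e-05 M. For HA ⇌ H⁺ + A⁻, Ka = x²/(C − x) = (9.204e-05)²/(0.283 − 9.204e-05) = 2.99e-08.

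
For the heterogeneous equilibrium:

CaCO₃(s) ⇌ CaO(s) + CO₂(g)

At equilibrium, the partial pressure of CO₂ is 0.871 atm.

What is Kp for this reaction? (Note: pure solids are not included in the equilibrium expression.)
K_p = 0.871

Solids (CaCO₃, CaO) have activity 1 and are excluded.
Kp = P(CO₂) = 0.871.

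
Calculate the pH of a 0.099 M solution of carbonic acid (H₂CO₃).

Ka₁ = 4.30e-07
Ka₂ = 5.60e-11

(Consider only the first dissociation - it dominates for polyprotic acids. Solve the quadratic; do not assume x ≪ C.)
pH = 3.69

x² + Ka₁·x − Ka₁·C = 0 with Ka₁ = 4.30e-07, C = 0.099.
x = (−Ka₁ + √(Ka₁² + 4·Ka₁·C))/2 = 2.0611e-04 M, so pH = 3.69.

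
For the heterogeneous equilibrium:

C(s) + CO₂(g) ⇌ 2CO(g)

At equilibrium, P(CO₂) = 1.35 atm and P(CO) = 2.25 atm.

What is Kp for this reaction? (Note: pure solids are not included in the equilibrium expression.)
K_p = 3.750

Solid C is excluded.
Kp = P(CO)²/P(CO₂) = (2.25)²/1.35 = 5.062/1.35 = 3.750.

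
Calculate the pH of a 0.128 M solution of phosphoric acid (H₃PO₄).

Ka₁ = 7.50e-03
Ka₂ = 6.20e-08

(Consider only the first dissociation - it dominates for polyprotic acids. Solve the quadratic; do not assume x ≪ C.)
pH = 1.56

x² + Ka₁·x − Ka₁·C = 0 with Ka₁ = 7.50e-03, C = 0.128.
x = (−Ka₁ + √(Ka₁² + 4·Ka₁·C))/2 = 2.7460e-02 M, so pH = 1.56.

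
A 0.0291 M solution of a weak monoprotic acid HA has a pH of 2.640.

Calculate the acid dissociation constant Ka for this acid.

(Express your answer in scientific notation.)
K_a = 1.96e-04

[H⁺] = 10^(−pH) = 10^(−2.640) = 2.291e-03 M. For HA ⇌ H⁺ + A⁻, Ka = x²/(C − x) = (2.291e-03)²/(0.0291 − 2.291e-03) = 1.96e-04.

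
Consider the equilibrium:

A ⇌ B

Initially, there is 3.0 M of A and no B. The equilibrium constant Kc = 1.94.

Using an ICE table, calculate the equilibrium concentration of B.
[B] = 1.980 M

ICE: [A] = 3.0 − x, [B] = x.
Kc = x/(3.0 − x) = 1.94 ⇒ x = 1.94·3.0/(1 + 1.94) = 5.82/2.94 = 1.98.
[B] = x = 1.980 M.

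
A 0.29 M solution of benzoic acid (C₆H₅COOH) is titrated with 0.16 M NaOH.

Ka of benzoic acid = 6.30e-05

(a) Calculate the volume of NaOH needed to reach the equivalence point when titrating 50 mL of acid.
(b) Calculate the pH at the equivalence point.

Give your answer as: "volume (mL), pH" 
V = 90.6 mL, pH = 8.61

(a) At equivalence: moles acid = moles base.
moles acid = 0.29 × 0.05 = 0.0145 mol; V_NaOH = 0.0145/0.16 = 0.09062 L = 90.6 mL.
(b) At equivalence, all acid → conjugate base A⁻ at [A⁻] = 0.0145/0.1406 = 0.1031 M.
Kb = Kw/Ka = 1.0e-14/6.30e-05 = 1.587e-10; [OH⁻] = √(Kb·[A⁻]) = 4.046e-06; pOH = 5.39; pH = 14 − pOH = 8.61.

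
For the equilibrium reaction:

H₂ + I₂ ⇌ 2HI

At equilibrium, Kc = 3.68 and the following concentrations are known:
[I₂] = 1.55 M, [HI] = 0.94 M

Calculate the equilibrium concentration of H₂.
[H₂] = 0.1549 M

Kc = ([HI]^2) / ([H₂] × [I₂]) = 3.68
[H₂]^1 = (product terms)/(Kc · other reactant terms) = 0.8836 / (3.68 · 1.55) = 0.15491
[H₂] = 0.1549 M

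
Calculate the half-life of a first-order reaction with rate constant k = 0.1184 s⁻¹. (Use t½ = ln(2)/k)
5.85 s

t½ = ln(2)/k = 0.6931/0.1184 = 5.85 s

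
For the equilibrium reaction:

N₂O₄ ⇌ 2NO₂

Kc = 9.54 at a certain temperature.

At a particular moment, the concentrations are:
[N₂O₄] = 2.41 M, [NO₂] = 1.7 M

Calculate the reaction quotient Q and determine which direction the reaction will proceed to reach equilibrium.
Q = 1.199, Q < K, reaction proceeds forward (toward products)

Q = ([NO₂]^2) / ([N₂O₄])
  = ((1.7)^2) / ((2.41)) = 2.89/2.41 = 1.199
Since Q = 1.199 < Kc = 9.54, the reaction proceeds forward (toward products) to reach equilibrium.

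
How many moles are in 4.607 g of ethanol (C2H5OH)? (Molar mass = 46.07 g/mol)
Moles = 4.607 g ÷ 46.07 g/mol = 0.1 mol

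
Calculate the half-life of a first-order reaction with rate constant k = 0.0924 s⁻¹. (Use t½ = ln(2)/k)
7.50 s

t½ = ln(2)/k = 0.6931/0.0924 = 7.50 s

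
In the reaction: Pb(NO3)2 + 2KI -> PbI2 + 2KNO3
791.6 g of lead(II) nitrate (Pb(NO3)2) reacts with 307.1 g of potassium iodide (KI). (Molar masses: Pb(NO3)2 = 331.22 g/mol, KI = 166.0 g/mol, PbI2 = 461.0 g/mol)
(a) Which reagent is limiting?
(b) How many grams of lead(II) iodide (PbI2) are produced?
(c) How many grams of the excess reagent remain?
(a) KI, (b) 426.4 g, (c) 485.2 g

Moles of Pb(NO3)2 = 791.6 g ÷ 331.22 g/mol = 2.38995 mol
Moles of KI = 307.1 g ÷ 166.0 g/mol = 1.85 mol
Moles ÷ coefficient: Pb(NO3)2: 2.38995/1 = 2.39, KI: 1.85/2 = 0.925
(a) KI has the smaller value, so KI is the limiting reagent.
(b) Moles of PbI2 = 1.85 mol KI × (1/2) = 0.925 mol; mass = 0.925 mol × 461.0 g/mol = 426.4 g
(c) Pb(NO3)2 consumed = 1.85 × (1/2) = 0.925 mol; remaining = 2.38995 − 0.925 = 1.46495 mol; mass = 1.46495 mol × 331.22 g/mol = 485.2 g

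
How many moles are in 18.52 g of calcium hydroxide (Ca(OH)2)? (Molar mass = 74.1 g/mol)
Moles = 18.52 g ÷ 74.1 g/mol = 0.2499 mol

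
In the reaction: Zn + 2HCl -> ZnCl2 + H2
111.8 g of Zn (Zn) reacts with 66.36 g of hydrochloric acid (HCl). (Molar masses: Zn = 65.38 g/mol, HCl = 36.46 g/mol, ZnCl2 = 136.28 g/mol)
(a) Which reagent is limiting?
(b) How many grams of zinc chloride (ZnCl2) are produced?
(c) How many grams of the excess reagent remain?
(a) HCl, (b) 124 g, (c) 52.3 g

Moles of Zn = 111.8 g ÷ 65.38 g/mol = 1.71 mol
Moles of HCl = 66.36 g ÷ 36.46 g/mol = 1.82008 mol
Moles ÷ coefficient: Zn: 1.71/1 = 1.71, HCl: 1.82008/2 = 0.91
(a) HCl has the smaller value, so HCl is the limiting reagent.
(b) Moles of ZnCl2 = 1.82008 mol HCl × (1/2) = 0.910038 mol; mass = 0.910038 mol × 136.28 g/mol = 124 g
(c) Zn consumed = 1.82008 × (1/2) = 0.910038 mol; remaining = 1.71 − 0.910038 = 0.799965 mol; mass = 0.799965 mol × 65.38 g/mol = 52.3 g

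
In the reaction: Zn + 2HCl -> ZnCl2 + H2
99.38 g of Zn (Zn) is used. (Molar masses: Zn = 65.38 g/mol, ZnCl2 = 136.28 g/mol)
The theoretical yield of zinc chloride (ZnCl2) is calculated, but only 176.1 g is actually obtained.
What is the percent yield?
Moles of Zn = 99.38 g ÷ 65.38 g/mol = 1.52004 mol
Mole ratio: 1 mol ZnCl2 / 1 mol Zn
Moles of ZnCl2 = 1.52004 × (1/1) = 1.52004 mol
Theoretical yield = 1.52004 mol × 136.28 g/mol = 207.15 g
Actual yield = 176.1 g
Percent yield = (176.1 / 207.15) × 100% = 85.0%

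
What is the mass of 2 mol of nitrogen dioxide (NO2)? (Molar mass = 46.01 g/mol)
Mass = 2 mol × 46.01 g/mol = 92.02 g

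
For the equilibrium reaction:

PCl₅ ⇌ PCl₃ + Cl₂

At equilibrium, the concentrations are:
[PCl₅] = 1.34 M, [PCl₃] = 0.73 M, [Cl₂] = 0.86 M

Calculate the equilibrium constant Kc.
K_c = 0.4685

Kc = ([PCl₃] × [Cl₂]) / ([PCl₅])
   = ((0.73)·(0.86)) / ((1.34))
   = 0.6278 / 1.34 = 0.4685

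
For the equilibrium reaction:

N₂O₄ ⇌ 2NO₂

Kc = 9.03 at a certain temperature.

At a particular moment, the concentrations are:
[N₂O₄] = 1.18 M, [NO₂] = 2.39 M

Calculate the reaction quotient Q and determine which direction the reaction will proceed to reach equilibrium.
Q = 4.841, Q < K, reaction proceeds forward (toward products)

Q = ([NO₂]^2) / ([N₂O₄])
  = ((2.39)^2) / ((1.18)) = 5.7121/1.18 = 4.841
Since Q = 4.841 < Kc = 9.03, the reaction proceeds forward (toward products) to reach equilibrium.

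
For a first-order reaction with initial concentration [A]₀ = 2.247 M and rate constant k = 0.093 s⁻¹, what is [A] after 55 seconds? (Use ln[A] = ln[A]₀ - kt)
0.0135 M

ln[A] = ln[A]₀ - k·t = ln(2.247) - (0.093)·(55) = 0.8096 - 5.1150 = -4.3054
[A] = e^(-4.3054) = 0.0135 M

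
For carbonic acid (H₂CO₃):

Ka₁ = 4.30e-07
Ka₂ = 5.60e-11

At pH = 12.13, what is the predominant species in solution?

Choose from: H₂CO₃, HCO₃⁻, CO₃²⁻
CO₃²⁻

pKa1 = 6.37, pKa2 = 10.25. Each pKa is the crossover between adjacent species; pH = 12.13 lies in the region where CO₃²⁻ predominates.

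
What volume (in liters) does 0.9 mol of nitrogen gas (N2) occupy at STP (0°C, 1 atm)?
At STP, 1 mol of gas occupies 22.4 L
Volume = 0.9 mol × 22.4 L/mol = 20.16 L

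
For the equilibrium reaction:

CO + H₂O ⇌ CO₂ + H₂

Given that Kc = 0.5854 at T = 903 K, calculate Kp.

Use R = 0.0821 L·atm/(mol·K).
K_p = 0.5854

Δn = (moles gaseous products) − (moles gaseous reactants) = 0
T = 903 K; RT = 0.0821 × 903 = 74.1363
Kp = Kc·(RT)^Δn = 0.5854 × (74.1363)^0 = 0.5854 × 1 = 0.5854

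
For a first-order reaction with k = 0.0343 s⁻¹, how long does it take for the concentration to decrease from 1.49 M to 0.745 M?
20.21 s

From ln[A] = ln[A]₀ - k·t: t = ln([A]₀/[A])/k = ln(1.49/0.745)/0.0343 = ln(2.0000)/0.0343 = 0.6931/0.0343 = 20.21 s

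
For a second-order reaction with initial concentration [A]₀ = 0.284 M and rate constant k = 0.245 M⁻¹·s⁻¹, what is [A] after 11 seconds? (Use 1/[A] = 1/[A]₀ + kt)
0.1609 M

1/[A] = 1/[A]₀ + k·t = 1/0.284 + (0.245)·(11) = 3.5211 + 2.6950 = 6.2161
[A] = 1/6.2161 = 0.1609 M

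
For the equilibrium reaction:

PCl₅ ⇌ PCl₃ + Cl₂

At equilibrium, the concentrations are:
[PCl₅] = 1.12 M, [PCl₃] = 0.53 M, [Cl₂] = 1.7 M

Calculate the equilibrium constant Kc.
K_c = 0.8045

Kc = ([PCl₃] × [Cl₂]) / ([PCl₅])
   = ((0.53)·(1.7)) / ((1.12))
   = 0.901 / 1.12 = 0.8045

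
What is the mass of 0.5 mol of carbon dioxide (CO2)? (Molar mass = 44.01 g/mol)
Mass = 0.5 mol × 44.01 g/mol = 22 g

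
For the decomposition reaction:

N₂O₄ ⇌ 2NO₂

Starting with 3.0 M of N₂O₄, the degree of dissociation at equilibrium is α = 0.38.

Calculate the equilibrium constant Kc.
K_c = 2.7948

x = α·[A]₀ = 0.38 × 3.0 = 1.14 M dissociated.
At eq: [N₂O₄] = 3.0 − 1.14 = 1.86 M; [NO₂] = 2x = 2.28 M.
Kc = [NO₂]²/[N₂O₄] = (2.28)²/1.86 = 2.795.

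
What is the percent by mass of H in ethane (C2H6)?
Mass of H in formula = 1.008 × 6 = 6.048 g/mol
Molar mass = 30.07 g/mol
% H = (6.048/30.07) × 100% = 20.11%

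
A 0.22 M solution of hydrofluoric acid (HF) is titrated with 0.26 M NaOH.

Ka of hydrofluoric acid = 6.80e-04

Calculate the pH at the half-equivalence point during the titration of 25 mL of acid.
pH = pKa = 3.17

At the half-equivalence point, [HA] = [A⁻], so by Henderson–Hasselbalch pH = pKa + log(1) = pKa.
pKa = −log(6.80e-04) = 3.17.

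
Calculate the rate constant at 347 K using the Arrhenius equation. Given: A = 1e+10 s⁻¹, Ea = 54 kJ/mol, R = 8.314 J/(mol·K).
7.43e+01 s⁻¹

k = A·exp(-Ea/(R·T)) = 1e+10·exp(-54000/(8.314·347)) = 1e+10·exp(-18.7178) = 1e+10·7.4297e-09 = 7.43e+01 s⁻¹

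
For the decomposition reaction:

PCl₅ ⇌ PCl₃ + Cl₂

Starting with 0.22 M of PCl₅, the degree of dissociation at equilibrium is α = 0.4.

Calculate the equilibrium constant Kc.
K_c = 0.0587

x = α·[A]₀ = 0.4 × 0.22 = 0.088 M dissociated.
At eq: [PCl₅] = 0.22 − 0.088 = 0.132 M; [PCl₃] = [Cl₂] = x = 0.088 M.
Kc = [PCl₃][Cl₂]/[PCl₅] = (0.088)²/0.132 = 0.05867.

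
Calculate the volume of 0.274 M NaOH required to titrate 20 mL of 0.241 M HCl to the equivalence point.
V_{base} = 17.6 mL

At equivalence: moles acid = moles base.
moles HCl = 0.241 M × 0.02 L = 0.00482 mol
V_NaOH = 0.00482 mol ÷ 0.274 M = 0.01759 L = 17.6 mL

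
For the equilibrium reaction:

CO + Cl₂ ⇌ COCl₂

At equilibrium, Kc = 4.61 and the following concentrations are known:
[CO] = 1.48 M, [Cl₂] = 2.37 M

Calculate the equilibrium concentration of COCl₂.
[COCl₂] = 16.1700 M

Kc = ([COCl₂]) / ([CO] × [Cl₂]) = 4.61
[COCl₂]^1 = Kc · (reactant terms)/(other product terms) = 4.61 · 3.5076 / 1 = 16.17
[COCl₂] = 16.1700 M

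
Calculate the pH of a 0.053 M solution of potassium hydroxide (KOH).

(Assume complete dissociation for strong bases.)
pH = 12.72

[OH⁻] = 0.053 M for strong base. pOH = -log[OH⁻] = 1.28, pH = 14 - pOH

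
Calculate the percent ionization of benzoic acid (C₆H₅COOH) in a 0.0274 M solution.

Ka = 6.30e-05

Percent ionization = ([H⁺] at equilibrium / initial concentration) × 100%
Percent ionization = 4.68%

Let x = [H⁺]. Ka = x²/(C - x) ⇒ x² + (6.30e-05)x - (6.30e-05)(0.0274) = 0. x = 1.2827e-03. Percent = (1.2827e-03/0.0274) × 100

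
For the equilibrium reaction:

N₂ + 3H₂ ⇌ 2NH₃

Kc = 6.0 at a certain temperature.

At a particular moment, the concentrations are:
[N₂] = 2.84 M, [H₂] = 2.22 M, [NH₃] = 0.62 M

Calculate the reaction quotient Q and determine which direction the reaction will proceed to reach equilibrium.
Q = 0.012, Q < K, reaction proceeds forward (toward products)

Q = ([NH₃]^2) / ([N₂] × [H₂]^3)
  = ((0.62)^2) / ((2.84)·(2.22)^3) = 0.3844/31.073 = 0.01237
Since Q = 0.01237 < Kc = 6.0, the reaction proceeds forward (toward products) to reach equilibrium.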